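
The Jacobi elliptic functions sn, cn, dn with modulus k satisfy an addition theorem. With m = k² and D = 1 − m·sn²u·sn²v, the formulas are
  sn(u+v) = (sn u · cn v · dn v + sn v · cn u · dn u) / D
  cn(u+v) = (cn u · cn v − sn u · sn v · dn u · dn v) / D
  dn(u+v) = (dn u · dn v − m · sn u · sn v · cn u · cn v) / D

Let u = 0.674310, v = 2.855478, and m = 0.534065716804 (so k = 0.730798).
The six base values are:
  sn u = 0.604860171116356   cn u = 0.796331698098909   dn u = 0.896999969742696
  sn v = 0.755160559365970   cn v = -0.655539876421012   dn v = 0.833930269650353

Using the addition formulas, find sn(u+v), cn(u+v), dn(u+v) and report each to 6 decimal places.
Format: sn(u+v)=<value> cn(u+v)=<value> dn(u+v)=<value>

sn(u+v)=0.234934 cn(u+v)=-0.972011 dn(u+v)=0.985151

m = k² = 0.534065716804
D = 1 − m·sn²u·sn²v = 0.888574837731758
sn(u+v) = (sn u·cn v·dn v + sn v·cn u·dn u)/D = 0.208756709068009/0.888574837731758 = 0.2349343017644938
cn(u+v) = (cn u·cn v − sn u·sn v·dn u·dn v)/D = -0.8637047404461288/0.888574837731758 = -0.972011251917605
dn(u+v) = (dn u·dn v − m·sn u·sn v·cn u·cn v)/D = 0.8753804876745436/0.888574837731758 = 0.9851511099606474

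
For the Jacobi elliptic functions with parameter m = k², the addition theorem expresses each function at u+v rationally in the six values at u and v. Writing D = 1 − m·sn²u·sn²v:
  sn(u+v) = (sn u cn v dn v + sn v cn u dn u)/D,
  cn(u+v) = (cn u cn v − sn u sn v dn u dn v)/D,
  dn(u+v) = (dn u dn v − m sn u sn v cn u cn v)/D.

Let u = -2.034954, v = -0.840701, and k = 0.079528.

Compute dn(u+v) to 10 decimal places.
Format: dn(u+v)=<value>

sn u = -0.8959184124594568, cn u = -0.4442186378531709, dn u = 0.9974584462873753
sn v = -0.7447482469269895, cn v = 0.6673455242220299, dn v = 0.9982444609958335
m = k² = 0.006324702784
D = 1 − m·sn²u·sn²v = 0.9971842374728678
dn(u+v) = (dn u·dn v − m·sn u·sn v·cn u·cn v)/D = 0.9969583929646339/0.9971842374728678 = 0.9997735177715942

dn(u+v)=0.9997735178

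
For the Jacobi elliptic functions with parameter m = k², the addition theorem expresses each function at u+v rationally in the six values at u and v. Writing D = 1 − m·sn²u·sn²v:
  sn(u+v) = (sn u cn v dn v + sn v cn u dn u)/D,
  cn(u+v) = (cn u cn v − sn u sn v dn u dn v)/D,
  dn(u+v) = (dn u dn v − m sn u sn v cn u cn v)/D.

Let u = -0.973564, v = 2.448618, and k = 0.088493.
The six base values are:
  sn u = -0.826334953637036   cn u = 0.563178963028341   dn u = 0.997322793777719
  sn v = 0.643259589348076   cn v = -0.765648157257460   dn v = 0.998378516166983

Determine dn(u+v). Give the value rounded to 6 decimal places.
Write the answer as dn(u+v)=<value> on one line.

dn(u+v)=0.996115

m = k² = 0.007831011049
D = 1 − m·sn²u·sn²v = 0.9977874014559764
dn(u+v) = (dn u·dn v − m·sn u·sn v·cn u·cn v)/D = 0.9939107690216154/0.9977874014559764 = 0.9961147711138623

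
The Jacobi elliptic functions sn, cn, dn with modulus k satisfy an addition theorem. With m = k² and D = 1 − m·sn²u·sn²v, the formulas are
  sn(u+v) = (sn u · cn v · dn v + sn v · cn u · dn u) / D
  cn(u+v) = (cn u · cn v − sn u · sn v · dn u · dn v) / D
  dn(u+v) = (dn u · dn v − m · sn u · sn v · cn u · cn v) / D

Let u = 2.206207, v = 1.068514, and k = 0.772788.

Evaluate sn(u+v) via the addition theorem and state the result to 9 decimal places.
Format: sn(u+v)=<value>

sn u = 0.9862711876936845, cn u = -0.165133716500565, dn u = 0.6473668784426178
sn v = 0.8263892644950555, cn v = 0.5630992661399242, dn v = 0.7695191751647341
m = k² = 0.597201292944
D = 1 − m·sn²u·sn²v = 0.6032812152866309
sn(u+v) = (sn u·cn v·dn v + sn v·cn u·dn u)/D = 0.3390240265214061/0.6032812152866309 = 0.5619668206647692

sn(u+v)=0.561966821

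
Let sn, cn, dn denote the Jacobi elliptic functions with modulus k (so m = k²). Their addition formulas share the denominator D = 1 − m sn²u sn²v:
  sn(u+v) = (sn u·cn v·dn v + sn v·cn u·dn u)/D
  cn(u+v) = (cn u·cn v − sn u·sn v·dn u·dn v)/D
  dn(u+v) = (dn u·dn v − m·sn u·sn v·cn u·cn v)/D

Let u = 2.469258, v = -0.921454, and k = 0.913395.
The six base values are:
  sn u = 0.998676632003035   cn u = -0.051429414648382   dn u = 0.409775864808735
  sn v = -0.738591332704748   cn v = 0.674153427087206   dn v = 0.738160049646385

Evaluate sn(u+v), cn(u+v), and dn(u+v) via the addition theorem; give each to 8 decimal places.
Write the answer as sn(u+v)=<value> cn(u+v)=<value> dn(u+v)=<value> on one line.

m = k² = 0.834290426025
D = 1 − m·sn²u·sn²v = 0.5460840436417847
sn(u+v) = (sn u·cn v·dn v + sn v·cn u·dn u)/D = 0.5125400427674565/0.5460840436417847 = 0.9385735560947244
cn(u+v) = (cn u·cn v − sn u·sn v·dn u·dn v)/D = 0.1884422651108196/0.5460840436417847 = 0.3450792369872508
dn(u+v) = (dn u·dn v − m·sn u·sn v·cn u·cn v)/D = 0.2811439919184732/0.5460840436417847 = 0.5148364893497886

sn(u+v)=0.93857356 cn(u+v)=0.34507924 dn(u+v)=0.51483649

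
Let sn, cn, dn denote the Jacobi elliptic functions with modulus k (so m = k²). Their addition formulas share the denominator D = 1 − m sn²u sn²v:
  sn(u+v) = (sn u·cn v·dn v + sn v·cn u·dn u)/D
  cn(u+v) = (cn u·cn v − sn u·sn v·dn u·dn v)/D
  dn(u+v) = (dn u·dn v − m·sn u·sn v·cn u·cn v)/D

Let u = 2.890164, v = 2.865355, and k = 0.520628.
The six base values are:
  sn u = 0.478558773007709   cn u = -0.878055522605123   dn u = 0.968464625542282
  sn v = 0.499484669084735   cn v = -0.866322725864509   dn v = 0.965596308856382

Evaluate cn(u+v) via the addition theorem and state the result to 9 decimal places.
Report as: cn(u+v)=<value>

m = k² = 0.271053514384
D = 1 − m·sn²u·sn²v = 0.9845129060669025
cn(u+v) = (cn u·cn v − sn u·sn v·dn u·dn v)/D = 0.5371489463485295/0.9845129060669025 = 0.5455986844239781

cn(u+v)=0.545598684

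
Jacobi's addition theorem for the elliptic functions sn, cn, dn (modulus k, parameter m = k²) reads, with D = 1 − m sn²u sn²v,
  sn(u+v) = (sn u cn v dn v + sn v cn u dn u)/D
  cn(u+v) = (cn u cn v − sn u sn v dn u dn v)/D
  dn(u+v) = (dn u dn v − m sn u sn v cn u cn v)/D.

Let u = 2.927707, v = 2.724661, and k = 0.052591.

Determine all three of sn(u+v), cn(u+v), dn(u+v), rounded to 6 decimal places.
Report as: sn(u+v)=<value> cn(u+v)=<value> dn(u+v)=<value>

sn u = 0.2143796780902487, cn u = -0.9767504049765843, dn u = 0.9999364414628915
sn v = 0.4069152534864442, cn v = -0.9134659142409545, dn v = 0.9997709920636227
m = k² = 0.002765813281
D = 1 − m·sn²u·sn²v = 0.999978952620753
sn(u+v) = (sn u·cn v·dn v + sn v·cn u·dn u)/D = -0.5932130593527978/0.999978952620753 = -0.5932255451958266
cn(u+v) = (cn u·cn v − sn u·sn v·dn u·dn v)/D = 0.8050193611943703/0.999978952620753 = 0.8050363050987913
dn(u+v) = (dn u·dn v − m·sn u·sn v·cn u·cn v)/D = 0.9994921766555173/0.999978952620753 = 0.9995132137891904

sn(u+v)=-0.593226 cn(u+v)=0.805036 dn(u+v)=0.999513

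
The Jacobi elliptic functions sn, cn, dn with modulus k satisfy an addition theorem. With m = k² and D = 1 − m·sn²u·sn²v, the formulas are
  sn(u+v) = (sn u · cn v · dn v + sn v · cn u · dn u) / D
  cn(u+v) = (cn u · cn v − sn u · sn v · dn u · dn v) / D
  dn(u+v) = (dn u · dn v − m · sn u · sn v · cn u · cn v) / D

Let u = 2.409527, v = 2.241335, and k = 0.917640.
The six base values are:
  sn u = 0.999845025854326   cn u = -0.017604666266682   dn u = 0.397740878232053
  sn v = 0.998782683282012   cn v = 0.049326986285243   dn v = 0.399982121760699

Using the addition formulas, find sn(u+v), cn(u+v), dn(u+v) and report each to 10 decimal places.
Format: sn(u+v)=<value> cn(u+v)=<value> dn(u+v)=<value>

m = k² = 0.8420631696
D = 1 − m·sn²u·sn²v = 0.1602460385512755
sn(u+v) = (sn u·cn v·dn v + sn v·cn u·dn u)/D = 0.01273328335400363/0.1602460385512755 = 0.07946083078945656
cn(u+v) = (cn u·cn v − sn u·sn v·dn u·dn v)/D = -0.1597393388192261/0.1602460385512755 = -0.9968379890284325
dn(u+v) = (dn u·dn v − m·sn u·sn v·cn u·cn v)/D = 0.1598194721931315/0.1602460385512755 = 0.9973380536455043

sn(u+v)=0.0794608308 cn(u+v)=-0.9968379890 dn(u+v)=0.9973380536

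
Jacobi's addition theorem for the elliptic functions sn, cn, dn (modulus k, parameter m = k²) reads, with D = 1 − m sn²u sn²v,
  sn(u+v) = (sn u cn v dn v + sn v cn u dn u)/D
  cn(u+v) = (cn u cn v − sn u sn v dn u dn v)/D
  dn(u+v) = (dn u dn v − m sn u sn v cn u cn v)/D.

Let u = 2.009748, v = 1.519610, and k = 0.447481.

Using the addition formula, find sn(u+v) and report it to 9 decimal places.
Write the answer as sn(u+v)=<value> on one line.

sn u = 0.9510246712272253, cn u = -0.3091149862383706, dn u = 0.90492763797612
sn v = 0.9921473400273098, cn v = 0.1250746004460286, dn v = 0.8960430951948664
m = k² = 0.200239245361
D = 1 − m·sn²u·sn²v = 0.8217271894091422
sn(u+v) = (sn u·cn v·dn v + sn v·cn u·dn u)/D = -0.1709466380437754/0.8217271894091422 = -0.2080333232817737

sn(u+v)=-0.208033323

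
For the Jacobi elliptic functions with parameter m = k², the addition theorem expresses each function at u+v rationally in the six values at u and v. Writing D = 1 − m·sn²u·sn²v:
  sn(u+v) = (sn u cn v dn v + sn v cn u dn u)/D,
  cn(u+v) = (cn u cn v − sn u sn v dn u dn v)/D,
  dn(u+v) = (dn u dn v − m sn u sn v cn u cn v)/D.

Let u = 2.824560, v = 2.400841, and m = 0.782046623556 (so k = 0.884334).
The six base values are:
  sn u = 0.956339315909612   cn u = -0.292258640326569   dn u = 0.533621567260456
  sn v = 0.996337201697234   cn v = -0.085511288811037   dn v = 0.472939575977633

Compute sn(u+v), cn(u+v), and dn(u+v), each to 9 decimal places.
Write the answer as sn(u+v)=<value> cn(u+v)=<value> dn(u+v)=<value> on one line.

sn(u+v)=-0.669214785 cn(u+v)=-0.743069022 dn(u+v)=0.806077942

m = k² = 0.782046623556
D = 1 − m·sn²u·sn²v = 0.2899819997017194
sn(u+v) = (sn u·cn v·dn v + sn v·cn u·dn u)/D = -0.1940602416825909/0.2899819997017194 = -0.6692147853391061
cn(u+v) = (cn u·cn v − sn u·sn v·dn u·dn v)/D = -0.2154766408432766/0.2899819997017194 = -0.7430690217493487
dn(u+v) = (dn u·dn v − m·sn u·sn v·cn u·cn v)/D = 0.2337480934866135/0.2899819997017194 = 0.8060779418275993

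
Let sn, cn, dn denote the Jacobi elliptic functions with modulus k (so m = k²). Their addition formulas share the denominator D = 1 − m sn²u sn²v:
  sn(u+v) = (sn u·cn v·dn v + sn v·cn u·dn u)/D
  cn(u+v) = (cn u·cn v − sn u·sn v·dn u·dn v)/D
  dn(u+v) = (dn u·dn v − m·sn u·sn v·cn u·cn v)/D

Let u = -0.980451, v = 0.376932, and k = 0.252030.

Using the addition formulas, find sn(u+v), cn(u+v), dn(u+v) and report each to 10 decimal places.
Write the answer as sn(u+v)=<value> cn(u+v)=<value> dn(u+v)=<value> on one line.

sn(u+v)=-0.5657622401 cn(u+v)=0.8245684251 dn(u+v)=0.9897819764

sn u = -0.8261455180703661, cn u = 0.5634568155344705, dn u = 0.9780834101397382
sn v = 0.3675573651375376, cn v = 0.9300008512539926, dn v = 0.9957000890520899
m = k² = 0.0635191209
D = 1 − m·sn²u·sn²v = 0.9941430995784405
sn(u+v) = (sn u·cn v·dn v + sn v·cn u·dn u)/D = -0.5624486270371938/0.9941430995784405 = -0.5657622401399721
cn(u+v) = (cn u·cn v − sn u·sn v·dn u·dn v)/D = 0.8197390099192576/0.9941430995784405 = 0.8245684250756881
dn(u+v) = (dn u·dn v − m·sn u·sn v·cn u·cn v)/D = 0.9839849218792124/0.9941430995784405 = 0.9897819763537709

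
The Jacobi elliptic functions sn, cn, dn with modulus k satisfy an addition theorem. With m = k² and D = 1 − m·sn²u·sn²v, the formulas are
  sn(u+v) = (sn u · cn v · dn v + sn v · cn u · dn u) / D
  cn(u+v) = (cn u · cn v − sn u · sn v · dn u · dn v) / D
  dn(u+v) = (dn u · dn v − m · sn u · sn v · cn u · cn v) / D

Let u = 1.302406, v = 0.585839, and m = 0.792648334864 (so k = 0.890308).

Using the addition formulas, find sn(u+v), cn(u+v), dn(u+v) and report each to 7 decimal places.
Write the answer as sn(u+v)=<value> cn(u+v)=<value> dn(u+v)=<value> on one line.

sn(u+v)=0.9867151 cn(u+v)=0.1624604 dn(u+v)=0.4777786

sn u = 0.888530056832598, cn u = 0.4588184151764838, dn u = 0.6117315626154769
sn v = 0.5322756260109656, cn v = 0.8465711180725661, dn v = 0.880584453979087
m = k² = 0.792648334864
D = 1 − m·sn²u·sn²v = 0.822704400098396
sn(u+v) = (sn u·cn v·dn v + sn v·cn u·dn u)/D = 0.8117748187729236/0.822704400098396 = 0.986715056678723
cn(u+v) = (cn u·cn v − sn u·sn v·dn u·dn v)/D = 0.133656924801705/0.822704400098396 = 0.1624604472587232
dn(u+v) = (dn u·dn v − m·sn u·sn v·cn u·cn v)/D = 0.3930705191620076/0.822704400098396 = 0.4777785546242321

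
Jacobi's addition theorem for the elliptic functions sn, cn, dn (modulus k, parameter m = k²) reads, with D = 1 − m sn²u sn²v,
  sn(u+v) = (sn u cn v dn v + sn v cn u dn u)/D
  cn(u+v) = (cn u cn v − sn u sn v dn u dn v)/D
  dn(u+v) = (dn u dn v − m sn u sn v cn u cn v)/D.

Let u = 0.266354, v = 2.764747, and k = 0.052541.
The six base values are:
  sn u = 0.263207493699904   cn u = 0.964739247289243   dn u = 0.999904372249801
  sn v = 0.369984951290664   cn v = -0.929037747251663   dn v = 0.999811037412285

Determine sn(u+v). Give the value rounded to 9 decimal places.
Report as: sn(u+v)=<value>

sn(u+v)=0.112424323

m = k² = 0.002760556681
D = 1 − m·sn²u·sn²v = 0.9999738205035851
sn(u+v) = (sn u·cn v·dn v + sn v·cn u·dn u)/D = 0.1124213801002521/0.9999738205035851 = 0.1124243233124212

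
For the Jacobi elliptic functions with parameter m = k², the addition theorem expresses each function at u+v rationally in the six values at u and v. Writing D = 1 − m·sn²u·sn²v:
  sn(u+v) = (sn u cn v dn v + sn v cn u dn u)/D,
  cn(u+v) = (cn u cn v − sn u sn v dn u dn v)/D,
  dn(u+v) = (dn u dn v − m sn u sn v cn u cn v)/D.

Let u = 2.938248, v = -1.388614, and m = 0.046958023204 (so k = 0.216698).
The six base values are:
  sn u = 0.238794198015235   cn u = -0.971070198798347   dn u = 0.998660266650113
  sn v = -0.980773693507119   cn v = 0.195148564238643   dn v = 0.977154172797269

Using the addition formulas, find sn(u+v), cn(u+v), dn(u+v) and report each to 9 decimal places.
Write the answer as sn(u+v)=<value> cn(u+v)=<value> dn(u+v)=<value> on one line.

sn(u+v)=0.999233589 cn(u+v)=0.039143771 dn(u+v)=0.976275539

m = k² = 0.046958023204
D = 1 − m·sn²u·sn²v = 0.997424301859961
sn(u+v) = (sn u·cn v·dn v + sn v·cn u·dn u)/D = 0.9966598648105516/0.997424301859961 = 0.9992335889069637
cn(u+v) = (cn u·cn v − sn u·sn v·dn u·dn v)/D = 0.03904294836002651/0.997424301859961 = 0.0391437708979224
dn(u+v) = (dn u·dn v − m·sn u·sn v·cn u·cn v)/D = 0.9737609476360002/0.997424301859961 = 0.9762755387252604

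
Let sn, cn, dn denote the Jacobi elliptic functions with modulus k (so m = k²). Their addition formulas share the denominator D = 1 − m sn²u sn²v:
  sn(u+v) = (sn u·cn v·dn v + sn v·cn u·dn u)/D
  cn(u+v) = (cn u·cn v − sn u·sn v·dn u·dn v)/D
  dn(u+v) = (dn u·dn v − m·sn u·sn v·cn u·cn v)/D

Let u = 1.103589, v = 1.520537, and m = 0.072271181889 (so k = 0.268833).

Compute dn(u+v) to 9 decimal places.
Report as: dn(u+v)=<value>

dn(u+v)=0.989271631

sn u = 0.887053043365554, cn u = 0.4616675191692704, dn u = 0.9711500778211934
sn v = 0.997043008312652, cn v = 0.07684555663704268, dn v = 0.9634083229630169
m = k² = 0.072271181889
D = 1 − m·sn²u·sn²v = 0.9434682900192238
dn(u+v) = (dn u·dn v − m·sn u·sn v·cn u·cn v)/D = 0.9333464141809028/0.9434682900192238 = 0.989271631123803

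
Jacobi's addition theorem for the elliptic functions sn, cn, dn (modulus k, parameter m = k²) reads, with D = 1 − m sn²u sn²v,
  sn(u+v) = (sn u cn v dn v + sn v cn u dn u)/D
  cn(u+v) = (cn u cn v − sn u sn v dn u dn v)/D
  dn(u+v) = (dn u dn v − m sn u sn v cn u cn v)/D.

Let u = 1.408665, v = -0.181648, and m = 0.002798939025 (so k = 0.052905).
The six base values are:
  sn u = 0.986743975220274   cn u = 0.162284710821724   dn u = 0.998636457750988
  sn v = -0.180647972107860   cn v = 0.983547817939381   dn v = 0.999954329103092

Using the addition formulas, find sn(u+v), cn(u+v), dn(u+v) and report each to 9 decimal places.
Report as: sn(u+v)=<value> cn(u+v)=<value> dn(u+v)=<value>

sn(u+v)=0.941272841 cn(u+v)=0.337646914 dn(u+v)=0.998759308

m = k² = 0.002798939025
D = 1 − m·sn²u·sn²v = 0.9999110658444654
sn(u+v) = (sn u·cn v·dn v + sn v·cn u·dn u)/D = 0.9411891298771559/0.9999110658444654 = 0.9412728411824141
cn(u+v) = (cn u·cn v − sn u·sn v·dn u·dn v)/D = 0.3376168855363975/0.9999110658444654 = 0.3376469138795523
dn(u+v) = (dn u·dn v − m·sn u·sn v·cn u·cn v)/D = 0.9986704841488737/0.9999110658444654 = 0.9987593079645098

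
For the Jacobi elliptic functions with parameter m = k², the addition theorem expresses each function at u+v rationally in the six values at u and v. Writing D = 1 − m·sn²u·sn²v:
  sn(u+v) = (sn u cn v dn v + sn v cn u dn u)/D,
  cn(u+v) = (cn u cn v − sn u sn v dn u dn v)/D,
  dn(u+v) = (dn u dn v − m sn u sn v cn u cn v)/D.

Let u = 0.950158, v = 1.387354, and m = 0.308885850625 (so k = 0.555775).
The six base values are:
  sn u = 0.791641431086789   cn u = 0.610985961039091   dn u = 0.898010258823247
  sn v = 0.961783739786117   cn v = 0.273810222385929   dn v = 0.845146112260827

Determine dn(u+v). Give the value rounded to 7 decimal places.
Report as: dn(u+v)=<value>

dn(u+v)=0.8765676

m = k² = 0.308885850625
D = 1 − m·sn²u·sn²v = 0.8209353302416149
dn(u+v) = (dn u·dn v − m·sn u·sn v·cn u·cn v)/D = 0.7196053048041772/0.8209353302416149 = 0.8765675910091303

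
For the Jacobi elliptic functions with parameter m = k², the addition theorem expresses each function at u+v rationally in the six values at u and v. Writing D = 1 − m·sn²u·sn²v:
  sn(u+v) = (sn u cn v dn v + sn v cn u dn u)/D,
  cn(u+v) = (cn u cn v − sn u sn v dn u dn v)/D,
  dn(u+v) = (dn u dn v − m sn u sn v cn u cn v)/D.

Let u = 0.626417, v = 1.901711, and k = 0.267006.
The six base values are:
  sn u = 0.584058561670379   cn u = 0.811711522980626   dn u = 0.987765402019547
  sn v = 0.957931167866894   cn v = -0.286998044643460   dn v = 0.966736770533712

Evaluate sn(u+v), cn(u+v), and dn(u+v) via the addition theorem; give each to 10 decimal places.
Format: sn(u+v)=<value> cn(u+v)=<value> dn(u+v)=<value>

m = k² = 0.071292204036
D = 1 − m·sn²u·sn²v = 0.9776836358977288
sn(u+v) = (sn u·cn v·dn v + sn v·cn u·dn u)/D = 0.6060026263656504/0.9776836358977288 = 0.6198350919612218
cn(u+v) = (cn u·cn v − sn u·sn v·dn u·dn v)/D = -0.7672197265061272/0.9776836358977288 = -0.784732093630319
dn(u+v) = (dn u·dn v − m·sn u·sn v·cn u·cn v)/D = 0.9642012243957164/0.9776836358977288 = 0.9862098423181313

sn(u+v)=0.6198350920 cn(u+v)=-0.7847320936 dn(u+v)=0.9862098423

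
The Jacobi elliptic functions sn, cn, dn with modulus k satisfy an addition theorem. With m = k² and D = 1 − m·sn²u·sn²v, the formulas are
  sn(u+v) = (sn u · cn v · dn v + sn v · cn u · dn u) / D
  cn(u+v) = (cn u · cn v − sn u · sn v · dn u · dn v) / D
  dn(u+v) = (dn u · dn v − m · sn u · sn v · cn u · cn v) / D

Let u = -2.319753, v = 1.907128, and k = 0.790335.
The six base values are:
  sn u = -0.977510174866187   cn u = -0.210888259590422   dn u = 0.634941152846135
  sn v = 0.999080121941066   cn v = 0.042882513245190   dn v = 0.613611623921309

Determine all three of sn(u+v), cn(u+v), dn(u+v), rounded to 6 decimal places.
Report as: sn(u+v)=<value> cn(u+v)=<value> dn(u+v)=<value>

m = k² = 0.624629412225
D = 1 − m·sn²u·sn²v = 0.4042478204845443
sn(u+v) = (sn u·cn v·dn v + sn v·cn u·dn u)/D = -0.1594998906205773/0.4042478204845443 = -0.3945596798255972
cn(u+v) = (cn u·cn v − sn u·sn v·dn u·dn v)/D = 0.3714513228654977/0.4042478204845443 = 0.9188703167781198
dn(u+v) = (dn u·dn v − m·sn u·sn v·cn u·cn v)/D = 0.3840906061813171/0.4042478204845443 = 0.9501364923153672

sn(u+v)=-0.394560 cn(u+v)=0.918870 dn(u+v)=0.950136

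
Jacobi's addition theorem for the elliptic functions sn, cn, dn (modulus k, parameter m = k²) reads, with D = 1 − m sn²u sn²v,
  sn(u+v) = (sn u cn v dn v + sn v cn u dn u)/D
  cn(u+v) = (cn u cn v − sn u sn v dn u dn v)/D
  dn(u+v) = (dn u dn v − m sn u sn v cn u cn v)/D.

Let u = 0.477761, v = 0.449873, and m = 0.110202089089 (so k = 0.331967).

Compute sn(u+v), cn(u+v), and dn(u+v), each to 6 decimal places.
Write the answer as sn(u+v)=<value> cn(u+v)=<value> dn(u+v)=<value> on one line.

sn u = 0.4580937156505111, cn u = 0.8889039023885027, dn u = 0.988369418729396
sn v = 0.4334058606305011, cn v = 0.9011988459663797, dn v = 0.9895956593745772
m = k² = 0.110202089089
D = 1 − m·sn²u·sn²v = 0.9956560176228438
sn(u+v) = (sn u·cn v·dn v + sn v·cn u·dn u)/D = 0.7893136749868792/0.9956560176228438 = 0.7927573991581826
cn(u+v) = (cn u·cn v − sn u·sn v·dn u·dn v)/D = 0.6068894692670881/0.9956560176228438 = 0.6095372885065802
dn(u+v) = (dn u·dn v − m·sn u·sn v·cn u·cn v)/D = 0.9605588124366461/0.9956560176228438 = 0.964749667992774

sn(u+v)=0.792757 cn(u+v)=0.609537 dn(u+v)=0.964750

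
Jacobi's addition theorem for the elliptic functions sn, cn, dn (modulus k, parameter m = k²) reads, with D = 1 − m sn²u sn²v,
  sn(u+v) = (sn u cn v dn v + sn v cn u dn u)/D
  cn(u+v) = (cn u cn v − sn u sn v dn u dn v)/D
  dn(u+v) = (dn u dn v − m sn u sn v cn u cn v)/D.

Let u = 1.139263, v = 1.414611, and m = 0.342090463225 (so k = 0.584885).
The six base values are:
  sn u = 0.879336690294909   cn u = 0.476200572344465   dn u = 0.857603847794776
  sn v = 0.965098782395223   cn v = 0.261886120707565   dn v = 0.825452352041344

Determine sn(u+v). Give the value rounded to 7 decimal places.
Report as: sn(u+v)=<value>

sn(u+v)=0.7752231

m = k² = 0.342090463225
D = 1 − m·sn²u·sn²v = 0.7536259904164605
sn(u+v) = (sn u·cn v·dn v + sn v·cn u·dn u)/D = 0.5842282664739736/0.7536259904164605 = 0.7752230866548589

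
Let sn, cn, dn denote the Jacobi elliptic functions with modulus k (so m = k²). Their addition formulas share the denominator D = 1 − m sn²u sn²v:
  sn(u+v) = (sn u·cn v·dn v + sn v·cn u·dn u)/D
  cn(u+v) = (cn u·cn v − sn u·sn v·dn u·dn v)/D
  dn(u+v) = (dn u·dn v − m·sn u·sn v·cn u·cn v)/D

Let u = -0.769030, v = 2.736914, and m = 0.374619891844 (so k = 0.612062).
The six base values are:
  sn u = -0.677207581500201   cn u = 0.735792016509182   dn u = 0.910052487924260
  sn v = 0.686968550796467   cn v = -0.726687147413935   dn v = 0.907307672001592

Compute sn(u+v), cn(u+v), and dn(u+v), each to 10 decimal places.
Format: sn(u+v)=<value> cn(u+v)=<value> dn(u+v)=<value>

m = k² = 0.374619891844
D = 1 − m·sn²u·sn²v = 0.9189210401736824
sn(u+v) = (sn u·cn v·dn v + sn v·cn u·dn u)/D = 0.9065030466646339/0.9189210401736824 = 0.9864863323766083
cn(u+v) = (cn u·cn v − sn u·sn v·dn u·dn v)/D = -0.1505593054633924/0.9189210401736824 = -0.1638435718426206
dn(u+v) = (dn u·dn v − m·sn u·sn v·cn u·cn v)/D = 0.7325113077626915/0.9189210401736824 = 0.7971428183037814

sn(u+v)=0.9864863324 cn(u+v)=-0.1638435718 dn(u+v)=0.7971428183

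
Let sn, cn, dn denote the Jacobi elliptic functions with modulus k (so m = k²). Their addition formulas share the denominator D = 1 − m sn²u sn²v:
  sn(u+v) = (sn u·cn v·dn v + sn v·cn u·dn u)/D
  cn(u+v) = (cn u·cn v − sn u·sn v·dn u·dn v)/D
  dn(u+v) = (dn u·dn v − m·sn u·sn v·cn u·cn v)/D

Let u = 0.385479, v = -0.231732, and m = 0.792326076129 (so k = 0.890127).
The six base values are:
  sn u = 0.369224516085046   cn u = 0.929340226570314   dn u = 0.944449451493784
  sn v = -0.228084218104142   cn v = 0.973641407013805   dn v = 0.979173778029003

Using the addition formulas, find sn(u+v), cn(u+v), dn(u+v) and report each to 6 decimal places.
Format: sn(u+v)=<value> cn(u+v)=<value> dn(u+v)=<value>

m = k² = 0.792326076129
D = 1 − m·sn²u·sn²v = 0.9943807871736034
sn(u+v) = (sn u·cn v·dn v + sn v·cn u·dn u)/D = 0.1518125021684119/0.9943807871736034 = 0.1526703895797494
cn(u+v) = (cn u·cn v − sn u·sn v·dn u·dn v)/D = 0.9827238239125787/0.9943807871736034 = 0.9882771636264634
dn(u+v) = (dn u·dn v − m·sn u·sn v·cn u·cn v)/D = 0.9851560193424093/0.9943807871736034 = 0.9907231033119473

sn(u+v)=0.152670 cn(u+v)=0.988277 dn(u+v)=0.990723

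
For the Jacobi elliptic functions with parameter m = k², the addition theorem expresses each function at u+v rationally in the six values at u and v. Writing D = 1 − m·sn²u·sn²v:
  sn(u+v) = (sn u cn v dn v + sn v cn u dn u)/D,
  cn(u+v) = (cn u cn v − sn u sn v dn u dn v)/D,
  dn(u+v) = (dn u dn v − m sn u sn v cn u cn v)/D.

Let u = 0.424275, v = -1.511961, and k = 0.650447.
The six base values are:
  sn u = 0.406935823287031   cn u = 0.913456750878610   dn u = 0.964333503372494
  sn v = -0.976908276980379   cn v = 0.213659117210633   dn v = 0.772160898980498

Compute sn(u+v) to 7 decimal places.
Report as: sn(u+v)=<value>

sn(u+v)=-0.8502500

m = k² = 0.423081299809
D = 1 − m·sn²u·sn²v = 0.9331374008492481
sn(u+v) = (sn u·cn v·dn v + sn v·cn u·dn u)/D = -0.7934000291423786/0.9331374008492481 = -0.8502499507792801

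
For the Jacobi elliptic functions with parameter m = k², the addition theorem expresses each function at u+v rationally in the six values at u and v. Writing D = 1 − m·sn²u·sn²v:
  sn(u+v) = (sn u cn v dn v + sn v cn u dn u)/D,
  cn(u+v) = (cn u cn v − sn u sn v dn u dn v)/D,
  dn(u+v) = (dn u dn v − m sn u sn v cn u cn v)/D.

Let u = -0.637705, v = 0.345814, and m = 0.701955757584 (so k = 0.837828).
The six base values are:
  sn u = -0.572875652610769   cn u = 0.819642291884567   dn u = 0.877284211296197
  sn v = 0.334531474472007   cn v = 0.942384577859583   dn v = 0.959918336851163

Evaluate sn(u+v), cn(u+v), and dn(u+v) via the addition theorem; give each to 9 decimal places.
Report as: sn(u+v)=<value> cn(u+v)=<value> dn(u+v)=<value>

sn(u+v)=-0.285030836 cn(u+v)=0.958518347 dn(u+v)=0.971067096

m = k² = 0.701955757584
D = 1 − m·sn²u·sn²v = 0.9742187221130167
sn(u+v) = (sn u·cn v·dn v + sn v·cn u·dn u)/D = -0.2776823771135629/0.9742187221130167 = -0.2850308363108522
cn(u+v) = (cn u·cn v − sn u·sn v·dn u·dn v)/D = 0.9338065195510687/0.9742187221130167 = 0.9585183474258258
dn(u+v) = (dn u·dn v − m·sn u·sn v·cn u·cn v)/D = 0.9460317453135482/0.9742187221130167 = 0.9710670959614358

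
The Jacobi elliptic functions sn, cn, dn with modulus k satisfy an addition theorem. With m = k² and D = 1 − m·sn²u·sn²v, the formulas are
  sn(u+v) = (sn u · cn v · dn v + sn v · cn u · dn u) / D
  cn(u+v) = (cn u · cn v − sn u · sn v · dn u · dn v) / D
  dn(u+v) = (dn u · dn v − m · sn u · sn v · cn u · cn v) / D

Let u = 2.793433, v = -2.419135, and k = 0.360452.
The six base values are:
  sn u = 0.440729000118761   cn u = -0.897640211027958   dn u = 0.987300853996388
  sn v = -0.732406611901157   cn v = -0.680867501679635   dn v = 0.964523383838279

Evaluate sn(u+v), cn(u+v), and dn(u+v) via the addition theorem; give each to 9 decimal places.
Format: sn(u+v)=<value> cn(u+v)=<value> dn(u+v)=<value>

sn(u+v)=0.364592144 cn(u+v)=0.931167315 dn(u+v)=0.991327049

m = k² = 0.129925644304
D = 1 − m·sn²u·sn²v = 0.9864623697505147
sn(u+v) = (sn u·cn v·dn v + sn v·cn u·dn u)/D = 0.3596564299529602/0.9864623697505147 = 0.3645921435846768
cn(u+v) = (cn u·cn v − sn u·sn v·dn u·dn v)/D = 0.9185615163543988/0.9864623697505147 = 0.931167315167543
dn(u+v) = (dn u·dn v − m·sn u·sn v·cn u·cn v)/D = 0.9779068298455292/0.9864623697505147 = 0.9913270488897116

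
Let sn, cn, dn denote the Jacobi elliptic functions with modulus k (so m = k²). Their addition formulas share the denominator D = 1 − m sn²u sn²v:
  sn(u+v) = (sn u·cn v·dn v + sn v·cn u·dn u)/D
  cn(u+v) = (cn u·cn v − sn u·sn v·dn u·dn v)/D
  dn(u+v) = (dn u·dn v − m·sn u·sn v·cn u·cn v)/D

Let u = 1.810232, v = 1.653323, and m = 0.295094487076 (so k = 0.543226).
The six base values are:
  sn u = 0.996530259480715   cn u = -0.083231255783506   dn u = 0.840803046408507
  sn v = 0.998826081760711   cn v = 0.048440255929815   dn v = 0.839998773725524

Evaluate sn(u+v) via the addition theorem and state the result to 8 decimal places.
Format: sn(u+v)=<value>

sn(u+v)=-0.04147657

m = k² = 0.295094487076
D = 1 − m·sn²u·sn²v = 0.707637393038811
sn(u+v) = (sn u·cn v·dn v + sn v·cn u·dn u)/D = -0.02935036865086743/0.707637393038811 = -0.04147656545512382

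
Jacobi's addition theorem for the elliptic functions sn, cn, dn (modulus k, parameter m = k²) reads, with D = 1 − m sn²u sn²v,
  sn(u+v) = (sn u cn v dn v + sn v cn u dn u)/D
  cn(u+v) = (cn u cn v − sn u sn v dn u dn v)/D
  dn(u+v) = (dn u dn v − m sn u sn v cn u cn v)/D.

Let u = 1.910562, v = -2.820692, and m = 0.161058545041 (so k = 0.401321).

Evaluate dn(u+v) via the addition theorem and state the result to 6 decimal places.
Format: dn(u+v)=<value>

sn u = 0.9694461825380765, cn u = -0.2453040952824687, dn u = 0.9212127918234967
sn v = -0.441987657665323, cn v = -0.8970211315635331, dn v = 0.9841426297195336
m = k² = 0.161058545041
D = 1 − m·sn²u·sn²v = 0.9704299904248557
dn(u+v) = (dn u·dn v − m·sn u·sn v·cn u·cn v)/D = 0.9217901394359927/0.9704299904248557 = 0.9498780422402564

dn(u+v)=0.949878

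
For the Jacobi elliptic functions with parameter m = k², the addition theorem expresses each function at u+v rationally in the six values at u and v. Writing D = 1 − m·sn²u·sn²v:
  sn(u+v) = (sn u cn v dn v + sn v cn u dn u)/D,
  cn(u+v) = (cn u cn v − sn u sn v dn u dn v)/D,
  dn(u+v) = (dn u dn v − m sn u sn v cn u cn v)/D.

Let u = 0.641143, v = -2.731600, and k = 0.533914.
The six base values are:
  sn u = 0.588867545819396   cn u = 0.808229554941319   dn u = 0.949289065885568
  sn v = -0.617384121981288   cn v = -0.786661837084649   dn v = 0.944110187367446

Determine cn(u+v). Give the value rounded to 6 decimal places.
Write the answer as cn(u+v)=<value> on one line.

cn(u+v)=-0.322107

m = k² = 0.285064159396
D = 1 − m·sn²u·sn²v = 0.9623219195381427
cn(u+v) = (cn u·cn v − sn u·sn v·dn u·dn v)/D = -0.3099709682817246/0.9623219195381427 = -0.3221073551254992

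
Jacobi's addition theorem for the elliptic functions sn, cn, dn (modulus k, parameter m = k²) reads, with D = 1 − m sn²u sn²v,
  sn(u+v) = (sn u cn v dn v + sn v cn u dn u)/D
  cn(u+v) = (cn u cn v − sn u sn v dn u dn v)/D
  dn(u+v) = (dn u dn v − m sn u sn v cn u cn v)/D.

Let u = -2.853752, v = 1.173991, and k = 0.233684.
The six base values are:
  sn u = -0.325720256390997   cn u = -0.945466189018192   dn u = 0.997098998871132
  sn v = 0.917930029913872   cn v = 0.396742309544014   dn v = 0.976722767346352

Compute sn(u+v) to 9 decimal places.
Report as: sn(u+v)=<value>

sn(u+v)=-0.996437328

m = k² = 0.054608211856
D = 1 − m·sn²u·sn²v = 0.9951183498975253
sn(u+v) = (sn u·cn v·dn v + sn v·cn u·dn u)/D = -0.9915730697594605/0.9951183498975253 = -0.9964373281445067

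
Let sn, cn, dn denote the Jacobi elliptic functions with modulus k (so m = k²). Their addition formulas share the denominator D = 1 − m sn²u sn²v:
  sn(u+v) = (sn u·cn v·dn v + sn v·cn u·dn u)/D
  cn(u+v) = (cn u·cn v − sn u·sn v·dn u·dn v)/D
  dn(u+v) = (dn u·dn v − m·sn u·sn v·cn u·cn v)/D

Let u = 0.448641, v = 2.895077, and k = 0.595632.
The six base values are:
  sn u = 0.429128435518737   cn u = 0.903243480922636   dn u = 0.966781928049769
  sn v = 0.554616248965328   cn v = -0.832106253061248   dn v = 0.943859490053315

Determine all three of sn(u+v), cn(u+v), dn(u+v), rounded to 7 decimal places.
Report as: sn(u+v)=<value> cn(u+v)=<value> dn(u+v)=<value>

sn(u+v)=0.1502995 cn(u+v)=-0.9886405 dn(u+v)=0.9959847

m = k² = 0.354777479424
D = 1 − m·sn²u·sn²v = 0.9799037137103059
sn(u+v) = (sn u·cn v·dn v + sn v·cn u·dn u)/D = 0.1472790257594371/0.9799037137103059 = 0.150299487285113
cn(u+v) = (cn u·cn v − sn u·sn v·dn u·dn v)/D = -0.9687725103008447/0.9799037137103059 = -0.988640513089481
dn(u+v) = (dn u·dn v − m·sn u·sn v·cn u·cn v)/D = 0.9759691441355551/0.9799037137103059 = 0.9959847385822706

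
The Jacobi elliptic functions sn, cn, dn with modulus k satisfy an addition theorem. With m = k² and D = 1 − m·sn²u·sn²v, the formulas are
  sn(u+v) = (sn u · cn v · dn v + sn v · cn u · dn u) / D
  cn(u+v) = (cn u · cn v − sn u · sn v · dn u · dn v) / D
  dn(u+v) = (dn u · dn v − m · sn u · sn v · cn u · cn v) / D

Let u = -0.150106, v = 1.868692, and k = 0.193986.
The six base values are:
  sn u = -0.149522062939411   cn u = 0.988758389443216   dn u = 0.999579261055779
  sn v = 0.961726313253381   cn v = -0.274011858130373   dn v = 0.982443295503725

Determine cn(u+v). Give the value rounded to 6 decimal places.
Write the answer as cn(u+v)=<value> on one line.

m = k² = 0.037630568196
D = 1 − m·sn²u·sn²v = 0.9992218661038278
cn(u+v) = (cn u·cn v − sn u·sn v·dn u·dn v)/D = -0.1297163028020347/0.9992218661038278 = -0.1298173180575254

cn(u+v)=-0.129817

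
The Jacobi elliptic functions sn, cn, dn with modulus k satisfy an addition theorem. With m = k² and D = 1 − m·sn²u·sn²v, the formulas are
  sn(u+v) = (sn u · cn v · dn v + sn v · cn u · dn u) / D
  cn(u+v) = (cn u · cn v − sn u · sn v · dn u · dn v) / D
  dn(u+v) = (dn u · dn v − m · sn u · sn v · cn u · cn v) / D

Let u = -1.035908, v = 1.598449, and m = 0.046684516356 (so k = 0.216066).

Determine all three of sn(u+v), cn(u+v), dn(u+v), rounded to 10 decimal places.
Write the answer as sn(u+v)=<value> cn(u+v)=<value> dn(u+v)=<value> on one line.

sn u = -0.8567527273577785, cn u = 0.5157274126561512, dn u = 0.9827168396196051
sn v = 0.9999629022211626, cn v = -0.008613604438884264, dn v = 0.9763805340969659
m = k² = 0.046684516356
D = 1 − m·sn²u·sn²v = 0.9657349293294501
sn(u+v) = (sn u·cn v·dn v + sn v·cn u·dn u)/D = 0.514000635232133/0.9657349293294501 = 0.5322378011003755
cn(u+v) = (cn u·cn v − sn u·sn v·dn u·dn v)/D = 0.8175862649946621/0.9657349293294501 = 0.8465948990395803
dn(u+v) = (dn u·dn v − m·sn u·sn v·cn u·cn v)/D = 0.9593279213897042/0.9657349293294501 = 0.993365666141749

sn(u+v)=0.5322378011 cn(u+v)=0.8465948990 dn(u+v)=0.9933656661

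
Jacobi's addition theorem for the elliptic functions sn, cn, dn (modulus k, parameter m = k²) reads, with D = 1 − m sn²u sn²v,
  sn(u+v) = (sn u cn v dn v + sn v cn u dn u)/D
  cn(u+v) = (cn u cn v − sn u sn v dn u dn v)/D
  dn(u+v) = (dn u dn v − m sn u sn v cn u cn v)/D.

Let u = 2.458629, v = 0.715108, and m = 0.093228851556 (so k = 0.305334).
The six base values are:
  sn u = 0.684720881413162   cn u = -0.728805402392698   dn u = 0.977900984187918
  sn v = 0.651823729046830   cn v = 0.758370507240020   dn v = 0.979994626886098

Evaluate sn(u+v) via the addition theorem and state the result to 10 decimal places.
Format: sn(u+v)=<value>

m = k² = 0.093228851556
D = 1 − m·sn²u·sn²v = 0.9814288921454879
sn(u+v) = (sn u·cn v·dn v + sn v·cn u·dn u)/D = 0.04432943060413424/0.9814288921454879 = 0.045168255141976

sn(u+v)=0.0451682551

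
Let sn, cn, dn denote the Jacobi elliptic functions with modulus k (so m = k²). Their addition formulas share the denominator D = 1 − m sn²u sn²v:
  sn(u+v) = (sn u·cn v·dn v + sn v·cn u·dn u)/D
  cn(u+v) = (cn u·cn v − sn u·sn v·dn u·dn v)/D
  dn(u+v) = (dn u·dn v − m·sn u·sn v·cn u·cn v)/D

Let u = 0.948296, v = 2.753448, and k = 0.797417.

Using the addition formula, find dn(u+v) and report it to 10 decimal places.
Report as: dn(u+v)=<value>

dn(u+v)=0.9759894878

sn u = 0.7666501102480037, cn u = 0.6420651123186213, dn u = 0.7913681893261552
sn v = 0.8832080877914572, cn v = -0.4689813148300874, dn v = 0.7099172038370012
m = k² = 0.635873871889
D = 1 − m·sn²u·sn²v = 0.7084644906900576
dn(u+v) = (dn u·dn v − m·sn u·sn v·cn u·cn v)/D = 0.691453895378992/0.7084644906900576 = 0.9759894877801188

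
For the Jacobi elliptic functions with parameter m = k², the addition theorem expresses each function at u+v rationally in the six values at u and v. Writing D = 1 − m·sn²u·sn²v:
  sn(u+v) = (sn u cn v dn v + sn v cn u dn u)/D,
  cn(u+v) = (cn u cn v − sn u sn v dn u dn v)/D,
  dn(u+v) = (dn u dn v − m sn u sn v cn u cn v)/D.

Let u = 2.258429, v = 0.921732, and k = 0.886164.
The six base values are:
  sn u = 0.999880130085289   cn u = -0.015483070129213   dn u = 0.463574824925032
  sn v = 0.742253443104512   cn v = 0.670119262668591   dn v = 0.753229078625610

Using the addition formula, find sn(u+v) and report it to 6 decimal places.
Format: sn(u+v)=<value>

sn(u+v)=0.880004

m = k² = 0.785286634896
D = 1 − m·sn²u·sn²v = 0.5674577611380626
sn(u+v) = (sn u·cn v·dn v + sn v·cn u·dn u)/D = 0.4993652402977233/0.5674577611380626 = 0.8800042478866152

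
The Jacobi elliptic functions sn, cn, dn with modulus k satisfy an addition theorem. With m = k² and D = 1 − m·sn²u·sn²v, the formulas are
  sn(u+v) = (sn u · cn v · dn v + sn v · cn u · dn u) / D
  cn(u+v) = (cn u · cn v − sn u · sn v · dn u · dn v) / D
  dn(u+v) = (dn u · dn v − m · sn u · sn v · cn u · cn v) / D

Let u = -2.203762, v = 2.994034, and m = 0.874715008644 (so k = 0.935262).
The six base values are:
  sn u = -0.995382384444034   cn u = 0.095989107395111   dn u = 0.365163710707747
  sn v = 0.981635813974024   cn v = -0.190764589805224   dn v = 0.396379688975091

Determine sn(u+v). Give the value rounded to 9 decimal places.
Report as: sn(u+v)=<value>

m = k² = 0.874715008644
D = 1 − m·sn²u·sn²v = 0.1648831061811544
sn(u+v) = (sn u·cn v·dn v + sn v·cn u·dn u)/D = 0.1096740888050831/0.1648831061811544 = 0.6651626800661188

sn(u+v)=0.665162680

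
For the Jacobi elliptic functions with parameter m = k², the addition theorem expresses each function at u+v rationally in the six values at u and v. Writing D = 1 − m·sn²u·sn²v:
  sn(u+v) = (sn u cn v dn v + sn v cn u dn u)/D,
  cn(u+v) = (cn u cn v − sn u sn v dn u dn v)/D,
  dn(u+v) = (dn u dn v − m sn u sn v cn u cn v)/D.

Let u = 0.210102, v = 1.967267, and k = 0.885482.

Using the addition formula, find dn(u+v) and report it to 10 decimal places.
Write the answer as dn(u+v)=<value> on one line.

dn(u+v)=0.4650443951

sn u = 0.2073865482891469, cn u = 0.9782590759040845, dn u = 0.9829941158664832
sn v = 0.9928564410285825, cn v = 0.1193150766167329, dn v = 0.4765331426014137
m = k² = 0.784078372324
D = 1 − m·sn²u·sn²v = 0.9667575092596202
dn(u+v) = (dn u·dn v − m·sn u·sn v·cn u·cn v)/D = 0.4495851610663527/0.9667575092596202 = 0.4650443950631034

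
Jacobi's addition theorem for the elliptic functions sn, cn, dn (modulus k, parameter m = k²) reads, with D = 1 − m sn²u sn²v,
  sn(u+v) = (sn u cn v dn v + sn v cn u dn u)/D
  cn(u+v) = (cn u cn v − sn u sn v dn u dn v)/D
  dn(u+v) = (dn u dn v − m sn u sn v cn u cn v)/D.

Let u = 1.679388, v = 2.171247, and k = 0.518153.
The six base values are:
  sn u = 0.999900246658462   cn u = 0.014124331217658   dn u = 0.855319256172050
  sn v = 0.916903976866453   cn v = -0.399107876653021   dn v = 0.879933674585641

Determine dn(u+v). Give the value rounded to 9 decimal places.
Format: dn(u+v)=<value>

dn(u+v)=0.973762401

m = k² = 0.268482531409
D = 1 − m·sn²u·sn²v = 0.7743283014195258
dn(u+v) = (dn u·dn v − m·sn u·sn v·cn u·cn v)/D = 0.7540117855688103/0.7743283014195258 = 0.9737624005044494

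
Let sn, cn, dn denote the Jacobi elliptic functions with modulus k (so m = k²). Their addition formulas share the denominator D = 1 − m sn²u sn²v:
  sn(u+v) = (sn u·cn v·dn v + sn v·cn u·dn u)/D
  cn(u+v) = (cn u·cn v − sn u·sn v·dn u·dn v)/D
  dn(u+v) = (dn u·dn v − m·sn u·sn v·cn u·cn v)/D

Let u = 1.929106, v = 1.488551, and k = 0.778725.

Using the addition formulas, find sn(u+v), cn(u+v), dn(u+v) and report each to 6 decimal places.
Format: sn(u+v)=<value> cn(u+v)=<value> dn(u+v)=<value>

sn u = 0.9998516856851748, cn u = 0.01722227140984889, dn u = 0.6275087572152288
sn v = 0.9553250368271293, cn v = 0.2955572262883182, dn v = 0.6682514405186113
m = k² = 0.606412625625
D = 1 − m·sn²u·sn²v = 0.4467241417335298
sn(u+v) = (sn u·cn v·dn v + sn v·cn u·dn u)/D = 0.2078015673423786/0.4467241417335298 = 0.4651675338968627
cn(u+v) = (cn u·cn v − sn u·sn v·dn u·dn v)/D = -0.3954503349570079/0.4467241417335298 = -0.8852226643101221
dn(u+v) = (dn u·dn v − m·sn u·sn v·cn u·cn v)/D = 0.4163852269658188/0.4467241417335298 = 0.9320857953859854

sn(u+v)=0.465168 cn(u+v)=-0.885223 dn(u+v)=0.932086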